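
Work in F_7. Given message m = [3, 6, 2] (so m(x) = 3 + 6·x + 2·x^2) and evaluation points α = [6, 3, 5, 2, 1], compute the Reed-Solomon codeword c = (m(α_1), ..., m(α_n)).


c = [6, 4, 6, 2, 4]

Message polynomial: m(x) = 3 + 6·x + 2·x^2 (mod 7).
For each evaluation point α_i, compute m(α_i) mod 7:
  α_1 = 6: Horner steps 2 → 4 → 6, so m(6) = 6.
  α_2 = 3: Horner steps 2 → 5 → 4, so m(3) = 4.
  α_3 = 5: Horner steps 2 → 2 → 6, so m(5) = 6.
  α_4 = 2: Horner steps 2 → 3 → 2, so m(2) = 2.
  α_5 = 1: Horner steps 2 → 1 → 4, so m(1) = 4.
Codeword c = [6, 4, 6, 2, 4] ∈ F_7^5.


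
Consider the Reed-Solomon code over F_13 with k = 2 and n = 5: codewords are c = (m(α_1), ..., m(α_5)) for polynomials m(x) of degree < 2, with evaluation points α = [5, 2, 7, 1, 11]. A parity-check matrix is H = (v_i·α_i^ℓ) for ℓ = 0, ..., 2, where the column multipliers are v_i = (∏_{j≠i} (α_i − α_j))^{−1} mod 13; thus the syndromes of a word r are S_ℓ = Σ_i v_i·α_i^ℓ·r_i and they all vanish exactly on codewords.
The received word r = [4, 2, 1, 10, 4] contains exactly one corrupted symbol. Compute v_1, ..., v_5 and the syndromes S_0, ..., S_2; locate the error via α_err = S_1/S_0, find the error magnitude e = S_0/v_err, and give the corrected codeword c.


S = (11, 4, 5), error at position 5, error magnitude e = 9, c = [4, 2, 1, 10, 8].

Step 1: column multipliers v_i = (∏_{j≠i}(α_i − α_j))^{−1} mod 13.
  i = 1 (α = 5): (5−2)(5−7)(5−1)(5−11) = 3·(−2)·4·(−6) = 144 ≡ 1, so v_1 = 1^{−1} = 1 (mod 13).
  i = 2 (α = 2): (2−5)(2−7)(2−1)(2−11) = (−3)·(−5)·1·(−9) = −135 ≡ 8, so v_2 = 8^{−1} = 5 (mod 13).
  i = 3 (α = 7): (7−5)(7−2)(7−1)(7−11) = 2·5·6·(−4) = −240 ≡ 7, so v_3 = 7^{−1} = 2 (mod 13).
  i = 4 (α = 1): (1−5)(1−2)(1−7)(1−11) = (−4)·(−1)·(−6)·(−10) = 240 ≡ 6, so v_4 = 6^{−1} = 11 (mod 13).
  i = 5 (α = 11): (11−5)(11−2)(11−7)(11−1) = 6·9·4·10 = 2160 ≡ 2, so v_5 = 2^{−1} = 7 (mod 13).
  v = [1, 5, 2, 11, 7].
Step 2: syndromes of r = [4, 2, 1, 10, 4] (all sums mod 13).
  S_0 = Σ v_i r_i = 1·4 + 5·2 + 2·1 + 11·10 + 7·4 = 154 ≡ 11.
  S_1 = Σ v_i α_i r_i = 1·5·4 + 5·2·2 + 2·7·1 + 11·1·10 + 7·11·4 = 472 ≡ 4.
  α_i^2 mod 13 = [12, 4, 10, 1, 4].
  S_2 = Σ v_i α_i^2 r_i = 1·12·4 + 5·4·2 + 2·10·1 + 11·1·10 + 7·4·4 = 330 ≡ 5.
  S = (11, 4, 5) ≠ 0, so r is not a codeword (an error is present).
Step 3: locate the error. For a single error e at position i, S_ℓ = v_i·e·α_i^ℓ, so α_err = S_1/S_0.
  S_0^{−1} = 11^{−1} = 6 (mod 13), so α_err = 4·6 = 24 ≡ 11 = α_5. Error position i = 5.
  Consistency check: S_2/S_1 = 5·10 = 50 ≡ 11 = α_err ✓ (single-error assumption holds).
Step 4: error magnitude e = S_0/v_5 = S_0·∏_{j≠5}(α_5 − α_j) = 11·2 = 22 ≡ 9 (mod 13).
Step 5: correct position 5: c_5 = r_5 − e = 4 − 9 ≡ 8 (mod 13). Hence c = [4, 2, 1, 10, 8].
  Check: interpolating c through the α_i gives m(x) = 5 + 5·x (degree < 2) with m(α_i) = c_i for every i, so c is indeed a codeword.


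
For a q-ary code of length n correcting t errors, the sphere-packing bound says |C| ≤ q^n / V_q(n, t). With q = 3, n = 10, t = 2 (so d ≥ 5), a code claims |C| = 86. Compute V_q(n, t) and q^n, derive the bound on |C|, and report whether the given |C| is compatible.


V_q(n, t) = 201, q^n = 59049, Hamming bound = 293, |C| = 86 ≤ bound (satisfied).

Step 1: Compute V_q(n, t) = Σ_{j=0}^2 C(n, j) (q−1)^j.
  j = 0: C(10,0)·(2)^0 = 1·1 = 1.
  j = 1: C(10,1)·(2)^1 = 10·2 = 20.
  j = 2: C(10,2)·(2)^2 = 45·4 = 180.
  V_q(n, t) = 1 + 20 + 180 = 201.
Step 2: q^n = 3^10 = 59049.
Step 3: Hamming bound ⌊q^n / V_q(n,t)⌋ = ⌊59049/201⌋ = 293.
Step 4: Compare |C| = 86 to 293: satisfied.
The claimed |C| lies below the Hamming bound.


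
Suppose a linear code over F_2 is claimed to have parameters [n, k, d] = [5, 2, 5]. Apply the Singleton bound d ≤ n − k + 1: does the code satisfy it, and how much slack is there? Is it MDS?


Singleton RHS = n − k + 1 = 4, slack = -1, bound violated (no such code; not MDS).

Singleton bound: d ≤ n − k + 1.
Here n = 5, k = 2, so n − k + 1 = 4.
Given d = 5, check d ≤ 4: NO.
Slack = (n − k + 1) − d = -1.
The slack is negative: d = 5 exceeds n − k + 1 = 4 by 1, so the Singleton bound is violated and no linear [5, 2, 5]_2 code can exist. In particular it is not MDS (MDS requires d = n − k + 1 exactly).
Description: the claimed parameters are [5, 2, 5]_2; such a code would be impossible (violates the Singleton bound).


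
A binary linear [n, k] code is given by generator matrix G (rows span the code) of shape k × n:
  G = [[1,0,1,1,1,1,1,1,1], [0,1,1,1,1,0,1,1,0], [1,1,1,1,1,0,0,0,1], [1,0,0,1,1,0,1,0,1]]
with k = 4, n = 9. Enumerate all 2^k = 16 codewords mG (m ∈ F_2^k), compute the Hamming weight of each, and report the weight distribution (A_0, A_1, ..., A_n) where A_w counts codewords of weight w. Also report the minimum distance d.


Weight distribution: A_0 = 1, A_3 = 3, A_4 = 4, A_5 = 4, A_6 = 2, A_7 = 1, A_8 = 1. Minimum distance d = 3.

Enumerate all 2^4 = 16 messages m ∈ F_2^4.
For each, compute codeword c = mG in F_2^9, then tally its weight.
  m = 0000 → c = 000000000, weight = 0.
  m = 1000 → c = 101111111, weight = 8.
  m = 0100 → c = 011110110, weight = 6.
  m = 1100 → c = 110001001, weight = 4.
  m = 0010 → c = 111110001, weight = 6.
  m = 1010 → c = 010001110, weight = 4.
  m = 0110 → c = 100000111, weight = 4.
  m = 1110 → c = 001111000, weight = 4.
  m = 0001 → c = 100110101, weight = 5.
  m = 1001 → c = 001001010, weight = 3.
  m = 0101 → c = 111000011, weight = 5.
  m = 1101 → c = 010111100, weight = 5.
  m = 0011 → c = 011000100, weight = 3.
  m = 1011 → c = 110111011, weight = 7.
  m = 0111 → c = 000110010, weight = 3.
  m = 1111 → c = 101001101, weight = 5.
Tally weights:
  weight 0: 1 codewords.
  weight 3: 3 codewords.
  weight 4: 4 codewords.
  weight 5: 4 codewords.
  weight 6: 2 codewords.
  weight 7: 1 codewords.
  weight 8: 1 codewords.
Minimum distance d = smallest w > 0 with A_w > 0 = 3.
Sanity: Σ A_w = 16 = 2^4 = 16 ✓.


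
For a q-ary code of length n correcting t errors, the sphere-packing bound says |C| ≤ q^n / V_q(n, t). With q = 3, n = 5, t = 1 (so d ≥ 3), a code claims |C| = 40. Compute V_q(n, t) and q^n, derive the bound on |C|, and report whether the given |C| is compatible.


V_q(n, t) = 11, q^n = 243, Hamming bound = 22, |C| = 40 > bound (violated).

Step 1: Compute V_q(n, t) = Σ_{j=0}^1 C(n, j) (q−1)^j.
  j = 0: C(5,0)·(2)^0 = 1·1 = 1.
  j = 1: C(5,1)·(2)^1 = 5·2 = 10.
  V_q(n, t) = 1 + 10 = 11.
Step 2: q^n = 3^5 = 243.
Step 3: Hamming bound ⌊q^n / V_q(n,t)⌋ = ⌊243/11⌋ = 22.
Step 4: Compare |C| = 40 to 22: violated.
The claimed |C| lies above the Hamming bound, so no 3-ary code of length 5 with d ≥ 3 can have 40 codewords.


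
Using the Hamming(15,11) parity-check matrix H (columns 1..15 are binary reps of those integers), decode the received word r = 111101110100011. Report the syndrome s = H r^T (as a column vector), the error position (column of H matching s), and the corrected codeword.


s = (0, 1, 1, 0)^T, error position = 6, corrected codeword c = 111100110100011

Compute s = H r^T mod 2 one row at a time:
  s_1 = 1 + 0 + 1 + 0 + 0 + 0 + 1 + 1 = 4 ≡ 0 (mod 2).
  s_2 = 1 + 0 + 1 + 1 + 0 + 0 + 1 + 1 = 5 ≡ 1 (mod 2).
  s_3 = 1 + 1 + 1 + 1 + 1 + 0 + 1 + 1 = 7 ≡ 1 (mod 2).
  s_4 = 1 + 1 + 0 + 1 + 0 + 0 + 0 + 1 = 4 ≡ 0 (mod 2).
s = (0, 1, 1, 0)^T — this equals column 6 of H (binary 0110), so error is at position 6.
Correct: flip bit 6 of r = 111101110100011 to get c = 111100110100011.


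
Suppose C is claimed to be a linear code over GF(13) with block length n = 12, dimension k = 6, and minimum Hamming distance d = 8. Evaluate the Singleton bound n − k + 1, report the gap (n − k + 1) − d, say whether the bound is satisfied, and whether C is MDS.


Singleton RHS = n − k + 1 = 7, slack = -1, bound violated (no such code; not MDS).

Singleton bound: d ≤ n − k + 1.
Here n = 12, k = 6, so n − k + 1 = 7.
Given d = 8, check d ≤ 7: NO.
Slack = (n − k + 1) − d = -1.
The slack is negative: d = 8 exceeds n − k + 1 = 7 by 1, so the Singleton bound is violated and no linear [12, 6, 8]_13 code can exist. In particular it is not MDS (MDS requires d = n − k + 1 exactly).
Description: the claimed parameters are [12, 6, 8]_13; such a code would be impossible (violates the Singleton bound).


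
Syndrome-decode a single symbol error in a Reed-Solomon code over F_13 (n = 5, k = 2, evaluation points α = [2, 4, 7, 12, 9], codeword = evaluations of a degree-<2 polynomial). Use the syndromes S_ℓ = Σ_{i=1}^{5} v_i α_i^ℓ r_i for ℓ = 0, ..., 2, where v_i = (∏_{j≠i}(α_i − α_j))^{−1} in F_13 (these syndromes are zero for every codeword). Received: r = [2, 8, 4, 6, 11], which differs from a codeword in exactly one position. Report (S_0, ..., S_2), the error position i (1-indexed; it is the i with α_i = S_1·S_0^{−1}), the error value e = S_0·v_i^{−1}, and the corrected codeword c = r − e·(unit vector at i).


S = (6, 2, 5), error at position 5, error magnitude e = 1, c = [2, 8, 4, 6, 10].

Step 1: column multipliers v_i = (∏_{j≠i}(α_i − α_j))^{−1} mod 13.
  i = 1 (α = 2): (2−4)(2−7)(2−12)(2−9) = (−2)·(−5)·(−10)·(−7) = 700 ≡ 11, so v_1 = 11^{−1} = 6 (mod 13).
  i = 2 (α = 4): (4−2)(4−7)(4−12)(4−9) = 2·(−3)·(−8)·(−5) = −240 ≡ 7, so v_2 = 7^{−1} = 2 (mod 13).
  i = 3 (α = 7): (7−2)(7−4)(7−12)(7−9) = 5·3·(−5)·(−2) = 150 ≡ 7, so v_3 = 7^{−1} = 2 (mod 13).
  i = 4 (α = 12): (12−2)(12−4)(12−7)(12−9) = 10·8·5·3 = 1200 ≡ 4, so v_4 = 4^{−1} = 10 (mod 13).
  i = 5 (α = 9): (9−2)(9−4)(9−7)(9−12) = 7·5·2·(−3) = −210 ≡ 11, so v_5 = 11^{−1} = 6 (mod 13).
  v = [6, 2, 2, 10, 6].
Step 2: syndromes of r = [2, 8, 4, 6, 11] (all sums mod 13).
  S_0 = Σ v_i r_i = 6·2 + 2·8 + 2·4 + 10·6 + 6·11 = 162 ≡ 6.
  S_1 = Σ v_i α_i r_i = 6·2·2 + 2·4·8 + 2·7·4 + 10·12·6 + 6·9·11 = 1458 ≡ 2.
  α_i^2 mod 13 = [4, 3, 10, 1, 3].
  S_2 = Σ v_i α_i^2 r_i = 6·4·2 + 2·3·8 + 2·10·4 + 10·1·6 + 6·3·11 = 434 ≡ 5.
  S = (6, 2, 5) ≠ 0, so r is not a codeword (an error is present).
Step 3: locate the error. For a single error e at position i, S_ℓ = v_i·e·α_i^ℓ, so α_err = S_1/S_0.
  S_0^{−1} = 6^{−1} = 11 (mod 13), so α_err = 2·11 = 22 ≡ 9 = α_5. Error position i = 5.
  Consistency check: S_2/S_1 = 5·7 = 35 ≡ 9 = α_err ✓ (single-error assumption holds).
Step 4: error magnitude e = S_0/v_5 = S_0·∏_{j≠5}(α_5 − α_j) = 6·11 = 66 ≡ 1 (mod 13).
Step 5: correct position 5: c_5 = r_5 − e = 11 − 1 ≡ 10 (mod 13). Hence c = [2, 8, 4, 6, 10].
  Check: interpolating c through the α_i gives m(x) = 9 + 3·x (degree < 2) with m(α_i) = c_i for every i, so c is indeed a codeword.


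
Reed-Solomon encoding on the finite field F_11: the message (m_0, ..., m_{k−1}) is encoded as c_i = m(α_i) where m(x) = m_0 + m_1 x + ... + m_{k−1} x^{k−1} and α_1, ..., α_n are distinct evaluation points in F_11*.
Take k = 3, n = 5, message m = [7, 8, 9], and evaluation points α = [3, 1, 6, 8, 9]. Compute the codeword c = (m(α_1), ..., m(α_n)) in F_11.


c = [2, 2, 5, 9, 5]

Message polynomial: m(x) = 7 + 8·x + 9·x^2 (mod 11).
For each evaluation point α_i, compute m(α_i) mod 11:
  α_1 = 3: Horner steps 9 → 2 → 2, so m(3) = 2.
  α_2 = 1: Horner steps 9 → 6 → 2, so m(1) = 2.
  α_3 = 6: Horner steps 9 → 7 → 5, so m(6) = 5.
  α_4 = 8: Horner steps 9 → 3 → 9, so m(8) = 9.
  α_5 = 9: Horner steps 9 → 1 → 5, so m(9) = 5.
Codeword c = [2, 2, 5, 9, 5] ∈ F_11^5.


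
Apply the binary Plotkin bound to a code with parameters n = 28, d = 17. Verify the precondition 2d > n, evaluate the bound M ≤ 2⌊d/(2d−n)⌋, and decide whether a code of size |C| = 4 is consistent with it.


Plotkin bound M ≤ 4; given |C| = 4 ≤ bound (satisfied).

Check applicability: 2d = 34, n = 28.
2d − n = 6 > 0, so Plotkin applies.
Compute d/(2d−n) = 17/6 ≈ 2.8333.
⌊d/(2d−n)⌋ = 2.
Plotkin bound: M ≤ 2·2 = 4.
Given |C| = 4, check: satisfied.
This |C| is at the Plotkin bound.


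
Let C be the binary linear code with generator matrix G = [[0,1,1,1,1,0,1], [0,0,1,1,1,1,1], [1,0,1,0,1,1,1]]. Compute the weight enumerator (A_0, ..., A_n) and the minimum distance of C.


Weight distribution: A_0 = 1, A_2 = 2, A_4 = 1, A_5 = 4. Minimum distance d = 2.

Enumerate all 2^3 = 8 messages m ∈ F_2^3.
For each, compute codeword c = mG in F_2^7, then tally its weight.
  m = 000 → c = 0000000, weight = 0.
  m = 100 → c = 0111101, weight = 5.
  m = 010 → c = 0011111, weight = 5.
  m = 110 → c = 0100010, weight = 2.
  m = 001 → c = 1010111, weight = 5.
  m = 101 → c = 1101010, weight = 4.
  m = 011 → c = 1001000, weight = 2.
  m = 111 → c = 1110101, weight = 5.
Tally weights:
  weight 0: 1 codewords.
  weight 2: 2 codewords.
  weight 4: 1 codewords.
  weight 5: 4 codewords.
Minimum distance d = smallest w > 0 with A_w > 0 = 2.
Sanity: Σ A_w = 8 = 2^3 = 8 ✓.


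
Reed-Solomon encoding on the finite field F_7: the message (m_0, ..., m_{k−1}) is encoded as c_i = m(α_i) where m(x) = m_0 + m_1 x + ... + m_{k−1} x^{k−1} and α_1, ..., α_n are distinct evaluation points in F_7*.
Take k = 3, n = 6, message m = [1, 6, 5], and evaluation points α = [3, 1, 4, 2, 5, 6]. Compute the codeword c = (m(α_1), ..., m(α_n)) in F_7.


c = [1, 5, 0, 5, 2, 0]

Message polynomial: m(x) = 1 + 6·x + 5·x^2 (mod 7).
For each evaluation point α_i, compute m(α_i) mod 7:
  α_1 = 3: Horner steps 5 → 0 → 1, so m(3) = 1.
  α_2 = 1: Horner steps 5 → 4 → 5, so m(1) = 5.
  α_3 = 4: Horner steps 5 → 5 → 0, so m(4) = 0.
  α_4 = 2: Horner steps 5 → 2 → 5, so m(2) = 5.
  α_5 = 5: Horner steps 5 → 3 → 2, so m(5) = 2.
  α_6 = 6: Horner steps 5 → 1 → 0, so m(6) = 0.
Codeword c = [1, 5, 0, 5, 2, 0] ∈ F_7^6.


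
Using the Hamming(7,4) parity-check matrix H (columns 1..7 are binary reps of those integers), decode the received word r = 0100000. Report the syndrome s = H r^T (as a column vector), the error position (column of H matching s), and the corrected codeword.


s = (0, 1, 0)^T, error position = 2, corrected codeword c = 0000000

Compute s = H r^T mod 2 one row at a time:
  s_1 = 0 + 0 + 0 + 0 = 0 ≡ 0 (mod 2).
  s_2 = 1 + 0 + 0 + 0 = 1 ≡ 1 (mod 2).
  s_3 = 0 + 0 + 0 + 0 = 0 ≡ 0 (mod 2).
s = (0, 1, 0)^T — this equals column 2 of H (binary 010), so error is at position 2.
Correct: flip bit 2 of r = 0100000 to get c = 0000000.


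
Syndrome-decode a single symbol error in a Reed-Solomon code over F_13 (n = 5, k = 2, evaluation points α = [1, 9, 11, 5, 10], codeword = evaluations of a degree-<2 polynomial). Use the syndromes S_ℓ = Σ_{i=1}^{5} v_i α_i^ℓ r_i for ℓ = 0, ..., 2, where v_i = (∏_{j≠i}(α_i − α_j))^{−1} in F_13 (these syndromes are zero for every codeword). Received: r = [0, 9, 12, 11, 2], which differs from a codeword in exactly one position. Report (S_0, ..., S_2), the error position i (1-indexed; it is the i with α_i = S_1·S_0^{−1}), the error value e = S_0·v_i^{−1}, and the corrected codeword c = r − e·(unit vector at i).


S = (10, 6, 1), error at position 3, error magnitude e = 4, c = [0, 9, 8, 11, 2].

Step 1: column multipliers v_i = (∏_{j≠i}(α_i − α_j))^{−1} mod 13.
  i = 1 (α = 1): (1−9)(1−11)(1−5)(1−10) = (−8)·(−10)·(−4)·(−9) = 2880 ≡ 7, so v_1 = 7^{−1} = 2 (mod 13).
  i = 2 (α = 9): (9−1)(9−11)(9−5)(9−10) = 8·(−2)·4·(−1) = 64 ≡ 12, so v_2 = 12^{−1} = 12 (mod 13).
  i = 3 (α = 11): (11−1)(11−9)(11−5)(11−10) = 10·2·6·1 = 120 ≡ 3, so v_3 = 3^{−1} = 9 (mod 13).
  i = 4 (α = 5): (5−1)(5−9)(5−11)(5−10) = 4·(−4)·(−6)·(−5) = −480 ≡ 1, so v_4 = 1^{−1} = 1 (mod 13).
  i = 5 (α = 10): (10−1)(10−9)(10−11)(10−5) = 9·1·(−1)·5 = −45 ≡ 7, so v_5 = 7^{−1} = 2 (mod 13).
  v = [2, 12, 9, 1, 2].
Step 2: syndromes of r = [0, 9, 12, 11, 2] (all sums mod 13).
  S_0 = Σ v_i r_i = 2·0 + 12·9 + 9·12 + 1·11 + 2·2 = 231 ≡ 10.
  S_1 = Σ v_i α_i r_i = 2·1·0 + 12·9·9 + 9·11·12 + 1·5·11 + 2·10·2 = 2255 ≡ 6.
  α_i^2 mod 13 = [1, 3, 4, 12, 9].
  S_2 = Σ v_i α_i^2 r_i = 2·1·0 + 12·3·9 + 9·4·12 + 1·12·11 + 2·9·2 = 924 ≡ 1.
  S = (10, 6, 1) ≠ 0, so r is not a codeword (an error is present).
Step 3: locate the error. For a single error e at position i, S_ℓ = v_i·e·α_i^ℓ, so α_err = S_1/S_0.
  S_0^{−1} = 10^{−1} = 4 (mod 13), so α_err = 6·4 = 24 ≡ 11 = α_3. Error position i = 3.
  Consistency check: S_2/S_1 = 1·11 = 11 ≡ 11 = α_err ✓ (single-error assumption holds).
Step 4: error magnitude e = S_0/v_3 = S_0·∏_{j≠3}(α_3 − α_j) = 10·3 = 30 ≡ 4 (mod 13).
Step 5: correct position 3: c_3 = r_3 − e = 12 − 4 ≡ 8 (mod 13). Hence c = [0, 9, 8, 11, 2].
  Check: interpolating c through the α_i gives m(x) = 7 + 6·x (degree < 2) with m(α_i) = c_i for every i, so c is indeed a codeword.


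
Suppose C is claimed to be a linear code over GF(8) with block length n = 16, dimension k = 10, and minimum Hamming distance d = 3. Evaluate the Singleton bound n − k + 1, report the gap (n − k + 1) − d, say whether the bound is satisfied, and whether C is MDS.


Singleton RHS = n − k + 1 = 7, slack = 4, bound satisfied, not MDS.

Singleton bound: d ≤ n − k + 1.
Here n = 16, k = 10, so n − k + 1 = 7.
Given d = 3, check d ≤ 7: YES.
Slack = (n − k + 1) − d = 4.
The code is NOT MDS (slack = 4 > 0).
Description: the claimed parameters are [16, 10, 3]_8; such a code would be non-MDS.


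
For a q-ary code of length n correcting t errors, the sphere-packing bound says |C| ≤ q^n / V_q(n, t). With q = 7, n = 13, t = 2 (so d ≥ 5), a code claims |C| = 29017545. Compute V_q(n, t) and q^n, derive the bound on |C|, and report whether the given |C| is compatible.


V_q(n, t) = 2887, q^n = 96889010407, Hamming bound = 33560446, |C| = 29017545 ≤ bound (satisfied).

Step 1: Compute V_q(n, t) = Σ_{j=0}^2 C(n, j) (q−1)^j.
  j = 0: C(13,0)·(6)^0 = 1·1 = 1.
  j = 1: C(13,1)·(6)^1 = 13·6 = 78.
  j = 2: C(13,2)·(6)^2 = 78·36 = 2808.
  V_q(n, t) = 1 + 78 + 2808 = 2887.
Step 2: q^n = 7^13 = 96889010407.
Step 3: Hamming bound ⌊q^n / V_q(n,t)⌋ = ⌊96889010407/2887⌋ = 33560446.
Step 4: Compare |C| = 29017545 to 33560446: satisfied.
The claimed |C| lies below the Hamming bound.


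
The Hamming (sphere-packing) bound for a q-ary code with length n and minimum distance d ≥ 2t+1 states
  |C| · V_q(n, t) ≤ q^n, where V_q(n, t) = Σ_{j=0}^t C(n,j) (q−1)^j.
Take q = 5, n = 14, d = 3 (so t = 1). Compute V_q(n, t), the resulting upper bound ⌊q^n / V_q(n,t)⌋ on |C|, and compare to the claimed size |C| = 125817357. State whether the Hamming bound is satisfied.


V_q(n, t) = 57, q^n = 6103515625, Hamming bound = 107079221, |C| = 125817357 > bound (violated).

Step 1: Compute V_q(n, t) = Σ_{j=0}^1 C(n, j) (q−1)^j.
  j = 0: C(14,0)·(4)^0 = 1·1 = 1.
  j = 1: C(14,1)·(4)^1 = 14·4 = 56.
  V_q(n, t) = 1 + 56 = 57.
Step 2: q^n = 5^14 = 6103515625.
Step 3: Hamming bound ⌊q^n / V_q(n,t)⌋ = ⌊6103515625/57⌋ = 107079221.
Step 4: Compare |C| = 125817357 to 107079221: violated.
The claimed |C| lies above the Hamming bound, so no 5-ary code of length 14 with d ≥ 3 can have 125817357 codewords.


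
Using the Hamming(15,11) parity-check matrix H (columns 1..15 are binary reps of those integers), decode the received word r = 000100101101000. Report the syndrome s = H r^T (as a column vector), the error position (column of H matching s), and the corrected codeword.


s = (1, 1, 0, 0)^T, error position = 12, corrected codeword c = 000100101100000

Compute s = H r^T mod 2 one row at a time:
  s_1 = 0 + 1 + 1 + 0 + 1 + 0 + 0 + 0 = 3 ≡ 1 (mod 2).
  s_2 = 1 + 0 + 0 + 1 + 1 + 0 + 0 + 0 = 3 ≡ 1 (mod 2).
  s_3 = 0 + 0 + 0 + 1 + 1 + 0 + 0 + 0 = 2 ≡ 0 (mod 2).
  s_4 = 0 + 0 + 0 + 1 + 1 + 0 + 0 + 0 = 2 ≡ 0 (mod 2).
s = (1, 1, 0, 0)^T — this equals column 12 of H (binary 1100), so error is at position 12.
Correct: flip bit 12 of r = 000100101101000 to get c = 000100101100000.


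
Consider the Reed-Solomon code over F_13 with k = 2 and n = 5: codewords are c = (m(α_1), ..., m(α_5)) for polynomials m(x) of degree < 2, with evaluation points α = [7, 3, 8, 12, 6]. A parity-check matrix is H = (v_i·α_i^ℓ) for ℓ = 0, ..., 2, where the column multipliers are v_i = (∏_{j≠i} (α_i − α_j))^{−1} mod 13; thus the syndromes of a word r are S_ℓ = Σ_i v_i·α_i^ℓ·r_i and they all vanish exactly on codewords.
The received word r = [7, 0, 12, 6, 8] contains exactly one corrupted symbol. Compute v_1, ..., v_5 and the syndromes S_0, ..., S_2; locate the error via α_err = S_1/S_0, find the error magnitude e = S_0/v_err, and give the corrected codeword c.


S = (2, 12, 7), error at position 5, error magnitude e = 6, c = [7, 0, 12, 6, 2].

Step 1: column multipliers v_i = (∏_{j≠i}(α_i − α_j))^{−1} mod 13.
  i = 1 (α = 7): (7−3)(7−8)(7−12)(7−6) = 4·(−1)·(−5)·1 = 20 ≡ 7, so v_1 = 7^{−1} = 2 (mod 13).
  i = 2 (α = 3): (3−7)(3−8)(3−12)(3−6) = (−4)·(−5)·(−9)·(−3) = 540 ≡ 7, so v_2 = 7^{−1} = 2 (mod 13).
  i = 3 (α = 8): (8−7)(8−3)(8−12)(8−6) = 1·5·(−4)·2 = −40 ≡ 12, so v_3 = 12^{−1} = 12 (mod 13).
  i = 4 (α = 12): (12−7)(12−3)(12−8)(12−6) = 5·9·4·6 = 1080 ≡ 1, so v_4 = 1^{−1} = 1 (mod 13).
  i = 5 (α = 6): (6−7)(6−3)(6−8)(6−12) = (−1)·3·(−2)·(−6) = −36 ≡ 3, so v_5 = 3^{−1} = 9 (mod 13).
  v = [2, 2, 12, 1, 9].
Step 2: syndromes of r = [7, 0, 12, 6, 8] (all sums mod 13).
  S_0 = Σ v_i r_i = 2·7 + 2·0 + 12·12 + 1·6 + 9·8 = 236 ≡ 2.
  S_1 = Σ v_i α_i r_i = 2·7·7 + 2·3·0 + 12·8·12 + 1·12·6 + 9·6·8 = 1754 ≡ 12.
  α_i^2 mod 13 = [10, 9, 12, 1, 10].
  S_2 = Σ v_i α_i^2 r_i = 2·10·7 + 2·9·0 + 12·12·12 + 1·1·6 + 9·10·8 = 2594 ≡ 7.
  S = (2, 12, 7) ≠ 0, so r is not a codeword (an error is present).
Step 3: locate the error. For a single error e at position i, S_ℓ = v_i·e·α_i^ℓ, so α_err = S_1/S_0.
  S_0^{−1} = 2^{−1} = 7 (mod 13), so α_err = 12·7 = 84 ≡ 6 = α_5. Error position i = 5.
  Consistency check: S_2/S_1 = 7·12 = 84 ≡ 6 = α_err ✓ (single-error assumption holds).
Step 4: error magnitude e = S_0/v_5 = S_0·∏_{j≠5}(α_5 − α_j) = 2·3 = 6 ≡ 6 (mod 13).
Step 5: correct position 5: c_5 = r_5 − e = 8 − 6 ≡ 2 (mod 13). Hence c = [7, 0, 12, 6, 2].
  Check: interpolating c through the α_i gives m(x) = 11 + 5·x (degree < 2) with m(α_i) = c_i for every i, so c is indeed a codeword.


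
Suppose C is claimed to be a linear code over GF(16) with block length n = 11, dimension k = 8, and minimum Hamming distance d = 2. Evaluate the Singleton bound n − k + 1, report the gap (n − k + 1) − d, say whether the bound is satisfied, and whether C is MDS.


Singleton RHS = n − k + 1 = 4, slack = 2, bound satisfied, not MDS.

Singleton bound: d ≤ n − k + 1.
Here n = 11, k = 8, so n − k + 1 = 4.
Given d = 2, check d ≤ 4: YES.
Slack = (n − k + 1) − d = 2.
The code is NOT MDS (slack = 2 > 0).
Description: the claimed parameters are [11, 8, 2]_16; such a code would be non-MDS.


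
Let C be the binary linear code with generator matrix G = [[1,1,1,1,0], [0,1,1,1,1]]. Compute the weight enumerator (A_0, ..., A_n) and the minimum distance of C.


Weight distribution: A_0 = 1, A_2 = 1, A_4 = 2. Minimum distance d = 2.

Enumerate all 2^2 = 4 messages m ∈ F_2^2.
For each, compute codeword c = mG in F_2^5, then tally its weight.
  m = 00 → c = 00000, weight = 0.
  m = 10 → c = 11110, weight = 4.
  m = 01 → c = 01111, weight = 4.
  m = 11 → c = 10001, weight = 2.
Tally weights:
  weight 0: 1 codewords.
  weight 2: 1 codewords.
  weight 4: 2 codewords.
Minimum distance d = smallest w > 0 with A_w > 0 = 2.
Sanity: Σ A_w = 4 = 2^2 = 4 ✓.


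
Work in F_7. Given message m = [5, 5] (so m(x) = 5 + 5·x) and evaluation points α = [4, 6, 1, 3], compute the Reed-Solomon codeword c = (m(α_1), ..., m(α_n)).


c = [4, 0, 3, 6]

Message polynomial: m(x) = 5 + 5·x (mod 7).
For each evaluation point α_i, compute m(α_i) mod 7:
  α_1 = 4: Horner steps 5 → 4, so m(4) = 4.
  α_2 = 6: Horner steps 5 → 0, so m(6) = 0.
  α_3 = 1: Horner steps 5 → 3, so m(1) = 3.
  α_4 = 3: Horner steps 5 → 6, so m(3) = 6.
Codeword c = [4, 0, 3, 6] ∈ F_7^4.


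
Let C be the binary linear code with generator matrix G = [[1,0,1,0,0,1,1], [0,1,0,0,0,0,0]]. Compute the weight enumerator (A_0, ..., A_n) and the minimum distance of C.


Weight distribution: A_0 = 1, A_1 = 1, A_4 = 1, A_5 = 1. Minimum distance d = 1.

Enumerate all 2^2 = 4 messages m ∈ F_2^2.
For each, compute codeword c = mG in F_2^7, then tally its weight.
  m = 00 → c = 0000000, weight = 0.
  m = 10 → c = 1010011, weight = 4.
  m = 01 → c = 0100000, weight = 1.
  m = 11 → c = 1110011, weight = 5.
Tally weights:
  weight 0: 1 codewords.
  weight 1: 1 codewords.
  weight 4: 1 codewords.
  weight 5: 1 codewords.
Minimum distance d = smallest w > 0 with A_w > 0 = 1.
Sanity: Σ A_w = 4 = 2^2 = 4 ✓.


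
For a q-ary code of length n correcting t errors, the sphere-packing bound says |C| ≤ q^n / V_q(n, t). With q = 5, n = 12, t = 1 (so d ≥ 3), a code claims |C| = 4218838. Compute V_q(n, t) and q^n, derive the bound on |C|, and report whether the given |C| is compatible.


V_q(n, t) = 49, q^n = 244140625, Hamming bound = 4982461, |C| = 4218838 ≤ bound (satisfied).

Step 1: Compute V_q(n, t) = Σ_{j=0}^1 C(n, j) (q−1)^j.
  j = 0: C(12,0)·(4)^0 = 1·1 = 1.
  j = 1: C(12,1)·(4)^1 = 12·4 = 48.
  V_q(n, t) = 1 + 48 = 49.
Step 2: q^n = 5^12 = 244140625.
Step 3: Hamming bound ⌊q^n / V_q(n,t)⌋ = ⌊244140625/49⌋ = 4982461.
Step 4: Compare |C| = 4218838 to 4982461: satisfied.
The claimed |C| lies below the Hamming bound.


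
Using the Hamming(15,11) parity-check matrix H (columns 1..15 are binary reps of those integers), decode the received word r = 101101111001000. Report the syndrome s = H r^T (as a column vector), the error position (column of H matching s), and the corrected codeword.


s = (1, 0, 1, 0)^T, error position = 10, corrected codeword c = 101101111101000

Compute s = H r^T mod 2 one row at a time:
  s_1 = 1 + 1 + 0 + 0 + 1 + 0 + 0 + 0 = 3 ≡ 1 (mod 2).
  s_2 = 1 + 0 + 1 + 1 + 1 + 0 + 0 + 0 = 4 ≡ 0 (mod 2).
  s_3 = 0 + 1 + 1 + 1 + 0 + 0 + 0 + 0 = 3 ≡ 1 (mod 2).
  s_4 = 1 + 1 + 0 + 1 + 1 + 0 + 0 + 0 = 4 ≡ 0 (mod 2).
s = (1, 0, 1, 0)^T — this equals column 10 of H (binary 1010), so error is at position 10.
Correct: flip bit 10 of r = 101101111001000 to get c = 101101111101000.


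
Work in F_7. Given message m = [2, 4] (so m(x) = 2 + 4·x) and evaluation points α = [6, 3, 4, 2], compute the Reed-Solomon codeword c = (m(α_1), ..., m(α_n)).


c = [5, 0, 4, 3]

Message polynomial: m(x) = 2 + 4·x (mod 7).
For each evaluation point α_i, compute m(α_i) mod 7:
  α_1 = 6: Horner steps 4 → 5, so m(6) = 5.
  α_2 = 3: Horner steps 4 → 0, so m(3) = 0.
  α_3 = 4: Horner steps 4 → 4, so m(4) = 4.
  α_4 = 2: Horner steps 4 → 3, so m(2) = 3.
Codeword c = [5, 0, 4, 3] ∈ F_7^4.


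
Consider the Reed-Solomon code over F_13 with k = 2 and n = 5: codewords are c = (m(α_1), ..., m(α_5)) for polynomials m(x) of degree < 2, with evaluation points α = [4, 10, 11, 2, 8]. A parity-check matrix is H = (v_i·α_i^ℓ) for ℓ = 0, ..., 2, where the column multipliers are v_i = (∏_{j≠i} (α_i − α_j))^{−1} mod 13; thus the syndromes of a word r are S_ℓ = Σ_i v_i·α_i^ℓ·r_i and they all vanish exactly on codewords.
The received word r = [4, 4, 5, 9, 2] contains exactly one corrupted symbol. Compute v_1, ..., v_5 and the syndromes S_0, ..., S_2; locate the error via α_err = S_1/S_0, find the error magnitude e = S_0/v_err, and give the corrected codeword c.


S = (3, 12, 9), error at position 1, error magnitude e = 6, c = [11, 4, 5, 9, 2].

Step 1: column multipliers v_i = (∏_{j≠i}(α_i − α_j))^{−1} mod 13.
  i = 1 (α = 4): (4−10)(4−11)(4−2)(4−8) = (−6)·(−7)·2·(−4) = −336 ≡ 2, so v_1 = 2^{−1} = 7 (mod 13).
  i = 2 (α = 10): (10−4)(10−11)(10−2)(10−8) = 6·(−1)·8·2 = −96 ≡ 8, so v_2 = 8^{−1} = 5 (mod 13).
  i = 3 (α = 11): (11−4)(11−10)(11−2)(11−8) = 7·1·9·3 = 189 ≡ 7, so v_3 = 7^{−1} = 2 (mod 13).
  i = 4 (α = 2): (2−4)(2−10)(2−11)(2−8) = (−2)·(−8)·(−9)·(−6) = 864 ≡ 6, so v_4 = 6^{−1} = 11 (mod 13).
  i = 5 (α = 8): (8−4)(8−10)(8−11)(8−2) = 4·(−2)·(−3)·6 = 144 ≡ 1, so v_5 = 1^{−1} = 1 (mod 13).
  v = [7, 5, 2, 11, 1].
Step 2: syndromes of r = [4, 4, 5, 9, 2] (all sums mod 13).
  S_0 = Σ v_i r_i = 7·4 + 5·4 + 2·5 + 11·9 + 1·2 = 159 ≡ 3.
  S_1 = Σ v_i α_i r_i = 7·4·4 + 5·10·4 + 2·11·5 + 11·2·9 + 1·8·2 = 636 ≡ 12.
  α_i^2 mod 13 = [3, 9, 4, 4, 12].
  S_2 = Σ v_i α_i^2 r_i = 7·3·4 + 5·9·4 + 2·4·5 + 11·4·9 + 1·12·2 = 724 ≡ 9.
  S = (3, 12, 9) ≠ 0, so r is not a codeword (an error is present).
Step 3: locate the error. For a single error e at position i, S_ℓ = v_i·e·α_i^ℓ, so α_err = S_1/S_0.
  S_0^{−1} = 3^{−1} = 9 (mod 13), so α_err = 12·9 = 108 ≡ 4 = α_1. Error position i = 1.
  Consistency check: S_2/S_1 = 9·12 = 108 ≡ 4 = α_err ✓ (single-error assumption holds).
Step 4: error magnitude e = S_0/v_1 = S_0·∏_{j≠1}(α_1 − α_j) = 3·2 = 6 ≡ 6 (mod 13).
Step 5: correct position 1: c_1 = r_1 − e = 4 − 6 ≡ 11 (mod 13). Hence c = [11, 4, 5, 9, 2].
  Check: interpolating c through the α_i gives m(x) = 7 + 1·x (degree < 2) with m(α_i) = c_i for every i, so c is indeed a codeword.


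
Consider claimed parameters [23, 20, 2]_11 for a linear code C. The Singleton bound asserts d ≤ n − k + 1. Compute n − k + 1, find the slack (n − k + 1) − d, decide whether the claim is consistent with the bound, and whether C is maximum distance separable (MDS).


Singleton RHS = n − k + 1 = 4, slack = 2, bound satisfied, not MDS.

Singleton bound: d ≤ n − k + 1.
Here n = 23, k = 20, so n − k + 1 = 4.
Given d = 2, check d ≤ 4: YES.
Slack = (n − k + 1) − d = 2.
The code is NOT MDS (slack = 2 > 0).
Description: the claimed parameters are [23, 20, 2]_11; such a code would be non-MDS.


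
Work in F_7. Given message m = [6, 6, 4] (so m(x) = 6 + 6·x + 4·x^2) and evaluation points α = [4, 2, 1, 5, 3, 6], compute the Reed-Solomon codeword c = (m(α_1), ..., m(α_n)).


c = [3, 6, 2, 3, 4, 4]

Message polynomial: m(x) = 6 + 6·x + 4·x^2 (mod 7).
For each evaluation point α_i, compute m(α_i) mod 7:
  α_1 = 4: Horner steps 4 → 1 → 3, so m(4) = 3.
  α_2 = 2: Horner steps 4 → 0 → 6, so m(2) = 6.
  α_3 = 1: Horner steps 4 → 3 → 2, so m(1) = 2.
  α_4 = 5: Horner steps 4 → 5 → 3, so m(5) = 3.
  α_5 = 3: Horner steps 4 → 4 → 4, so m(3) = 4.
  α_6 = 6: Horner steps 4 → 2 → 4, so m(6) = 4.
Codeword c = [3, 6, 2, 3, 4, 4] ∈ F_7^6.


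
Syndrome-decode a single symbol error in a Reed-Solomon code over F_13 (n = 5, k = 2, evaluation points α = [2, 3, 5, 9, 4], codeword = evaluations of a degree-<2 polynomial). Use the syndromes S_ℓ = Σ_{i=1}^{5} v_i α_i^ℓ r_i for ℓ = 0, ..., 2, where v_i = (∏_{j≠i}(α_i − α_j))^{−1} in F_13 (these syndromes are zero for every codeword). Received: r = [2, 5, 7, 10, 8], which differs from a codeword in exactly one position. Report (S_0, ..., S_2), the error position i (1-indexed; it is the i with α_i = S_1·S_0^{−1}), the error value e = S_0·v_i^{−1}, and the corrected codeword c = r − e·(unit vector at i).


S = (11, 3, 2), error at position 3, error magnitude e = 9, c = [2, 5, 11, 10, 8].

Step 1: column multipliers v_i = (∏_{j≠i}(α_i − α_j))^{−1} mod 13.
  i = 1 (α = 2): (2−3)(2−5)(2−9)(2−4) = (−1)·(−3)·(−7)·(−2) = 42 ≡ 3, so v_1 = 3^{−1} = 9 (mod 13).
  i = 2 (α = 3): (3−2)(3−5)(3−9)(3−4) = 1·(−2)·(−6)·(−1) = −12 ≡ 1, so v_2 = 1^{−1} = 1 (mod 13).
  i = 3 (α = 5): (5−2)(5−3)(5−9)(5−4) = 3·2·(−4)·1 = −24 ≡ 2, so v_3 = 2^{−1} = 7 (mod 13).
  i = 4 (α = 9): (9−2)(9−3)(9−5)(9−4) = 7·6·4·5 = 840 ≡ 8, so v_4 = 8^{−1} = 5 (mod 13).
  i = 5 (α = 4): (4−2)(4−3)(4−5)(4−9) = 2·1·(−1)·(−5) = 10 ≡ 10, so v_5 = 10^{−1} = 4 (mod 13).
  v = [9, 1, 7, 5, 4].
Step 2: syndromes of r = [2, 5, 7, 10, 8] (all sums mod 13).
  S_0 = Σ v_i r_i = 9·2 + 1·5 + 7·7 + 5·10 + 4·8 = 154 ≡ 11.
  S_1 = Σ v_i α_i r_i = 9·2·2 + 1·3·5 + 7·5·7 + 5·9·10 + 4·4·8 = 874 ≡ 3.
  α_i^2 mod 13 = [4, 9, 12, 3, 3].
  S_2 = Σ v_i α_i^2 r_i = 9·4·2 + 1·9·5 + 7·12·7 + 5·3·10 + 4·3·8 = 951 ≡ 2.
  S = (11, 3, 2) ≠ 0, so r is not a codeword (an error is present).
Step 3: locate the error. For a single error e at position i, S_ℓ = v_i·e·α_i^ℓ, so α_err = S_1/S_0.
  S_0^{−1} = 11^{−1} = 6 (mod 13), so α_err = 3·6 = 18 ≡ 5 = α_3. Error position i = 3.
  Consistency check: S_2/S_1 = 2·9 = 18 ≡ 5 = α_err ✓ (single-error assumption holds).
Step 4: error magnitude e = S_0/v_3 = S_0·∏_{j≠3}(α_3 − α_j) = 11·2 = 22 ≡ 9 (mod 13).
Step 5: correct position 3: c_3 = r_3 − e = 7 − 9 ≡ 11 (mod 13). Hence c = [2, 5, 11, 10, 8].
  Check: interpolating c through the α_i gives m(x) = 9 + 3·x (degree < 2) with m(α_i) = c_i for every i, so c is indeed a codeword.


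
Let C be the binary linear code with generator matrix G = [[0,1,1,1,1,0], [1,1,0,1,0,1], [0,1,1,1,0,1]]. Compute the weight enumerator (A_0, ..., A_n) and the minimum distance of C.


Weight distribution: A_0 = 1, A_2 = 2, A_4 = 5. Minimum distance d = 2.

Enumerate all 2^3 = 8 messages m ∈ F_2^3.
For each, compute codeword c = mG in F_2^6, then tally its weight.
  m = 000 → c = 000000, weight = 0.
  m = 100 → c = 011110, weight = 4.
  m = 010 → c = 110101, weight = 4.
  m = 110 → c = 101011, weight = 4.
  m = 001 → c = 011101, weight = 4.
  m = 101 → c = 000011, weight = 2.
  m = 011 → c = 101000, weight = 2.
  m = 111 → c = 110110, weight = 4.
Tally weights:
  weight 0: 1 codewords.
  weight 2: 2 codewords.
  weight 4: 5 codewords.
Minimum distance d = smallest w > 0 with A_w > 0 = 2.
Sanity: Σ A_w = 8 = 2^3 = 8 ✓.


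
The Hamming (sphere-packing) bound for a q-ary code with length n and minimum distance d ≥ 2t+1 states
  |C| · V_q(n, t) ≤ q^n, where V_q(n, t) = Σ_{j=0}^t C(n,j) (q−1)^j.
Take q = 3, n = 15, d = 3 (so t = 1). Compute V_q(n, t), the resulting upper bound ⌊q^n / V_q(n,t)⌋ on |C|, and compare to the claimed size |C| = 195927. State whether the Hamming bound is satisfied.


V_q(n, t) = 31, q^n = 14348907, Hamming bound = 462867, |C| = 195927 ≤ bound (satisfied).

Step 1: Compute V_q(n, t) = Σ_{j=0}^1 C(n, j) (q−1)^j.
  j = 0: C(15,0)·(2)^0 = 1·1 = 1.
  j = 1: C(15,1)·(2)^1 = 15·2 = 30.
  V_q(n, t) = 1 + 30 = 31.
Step 2: q^n = 3^15 = 14348907.
Step 3: Hamming bound ⌊q^n / V_q(n,t)⌋ = ⌊14348907/31⌋ = 462867.
Step 4: Compare |C| = 195927 to 462867: satisfied.
The claimed |C| lies below the Hamming bound.


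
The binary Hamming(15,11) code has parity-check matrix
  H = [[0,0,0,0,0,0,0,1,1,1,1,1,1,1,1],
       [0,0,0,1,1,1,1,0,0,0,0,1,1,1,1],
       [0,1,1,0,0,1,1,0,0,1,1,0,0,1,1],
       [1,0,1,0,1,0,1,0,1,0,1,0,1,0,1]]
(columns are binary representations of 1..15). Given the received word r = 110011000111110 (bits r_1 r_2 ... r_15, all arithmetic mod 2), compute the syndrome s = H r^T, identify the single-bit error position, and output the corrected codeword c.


s = (1, 1, 1, 0)^T, error position = 14, corrected codeword c = 110011000111100

Compute s = H r^T mod 2 one row at a time:
  s_1 = 0 + 0 + 1 + 1 + 1 + 1 + 1 + 0 = 5 ≡ 1 (mod 2).
  s_2 = 0 + 1 + 1 + 0 + 1 + 1 + 1 + 0 = 5 ≡ 1 (mod 2).
  s_3 = 1 + 0 + 1 + 0 + 1 + 1 + 1 + 0 = 5 ≡ 1 (mod 2).
  s_4 = 1 + 0 + 1 + 0 + 0 + 1 + 1 + 0 = 4 ≡ 0 (mod 2).
s = (1, 1, 1, 0)^T — this equals column 14 of H (binary 1110), so error is at position 14.
Correct: flip bit 14 of r = 110011000111110 to get c = 110011000111100.


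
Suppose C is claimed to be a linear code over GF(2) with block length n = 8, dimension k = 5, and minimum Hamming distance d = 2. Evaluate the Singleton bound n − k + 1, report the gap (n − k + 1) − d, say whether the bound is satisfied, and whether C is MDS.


Singleton RHS = n − k + 1 = 4, slack = 2, bound satisfied, not MDS.

Singleton bound: d ≤ n − k + 1.
Here n = 8, k = 5, so n − k + 1 = 4.
Given d = 2, check d ≤ 4: YES.
Slack = (n − k + 1) − d = 2.
The code is NOT MDS (slack = 2 > 0).
Description: the claimed parameters are [8, 5, 2]_2; such a code would be non-MDS.


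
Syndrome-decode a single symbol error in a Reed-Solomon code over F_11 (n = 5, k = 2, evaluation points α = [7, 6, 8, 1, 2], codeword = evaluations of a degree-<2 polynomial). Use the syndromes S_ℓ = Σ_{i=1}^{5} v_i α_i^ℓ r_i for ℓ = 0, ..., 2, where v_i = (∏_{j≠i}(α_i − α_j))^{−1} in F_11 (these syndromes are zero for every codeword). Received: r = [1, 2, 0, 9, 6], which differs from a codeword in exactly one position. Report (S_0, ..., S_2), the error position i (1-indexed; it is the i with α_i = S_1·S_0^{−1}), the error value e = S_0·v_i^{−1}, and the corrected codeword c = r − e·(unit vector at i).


S = (2, 2, 2), error at position 4, error magnitude e = 2, c = [1, 2, 0, 7, 6].

Step 1: column multipliers v_i = (∏_{j≠i}(α_i − α_j))^{−1} mod 11.
  i = 1 (α = 7): (7−6)(7−8)(7−1)(7−2) = 1·(−1)·6·5 = −30 ≡ 3, so v_1 = 3^{−1} = 4 (mod 11).
  i = 2 (α = 6): (6−7)(6−8)(6−1)(6−2) = (−1)·(−2)·5·4 = 40 ≡ 7, so v_2 = 7^{−1} = 8 (mod 11).
  i = 3 (α = 8): (8−7)(8−6)(8−1)(8−2) = 1·2·7·6 = 84 ≡ 7, so v_3 = 7^{−1} = 8 (mod 11).
  i = 4 (α = 1): (1−7)(1−6)(1−8)(1−2) = (−6)·(−5)·(−7)·(−1) = 210 ≡ 1, so v_4 = 1^{−1} = 1 (mod 11).
  i = 5 (α = 2): (2−7)(2−6)(2−8)(2−1) = (−5)·(−4)·(−6)·1 = −120 ≡ 1, so v_5 = 1^{−1} = 1 (mod 11).
  v = [4, 8, 8, 1, 1].
Step 2: syndromes of r = [1, 2, 0, 9, 6] (all sums mod 11).
  S_0 = Σ v_i r_i = 4·1 + 8·2 + 8·0 + 1·9 + 1·6 = 35 ≡ 2.
  S_1 = Σ v_i α_i r_i = 4·7·1 + 8·6·2 + 8·8·0 + 1·1·9 + 1·2·6 = 145 ≡ 2.
  α_i^2 mod 11 = [5, 3, 9, 1, 4].
  S_2 = Σ v_i α_i^2 r_i = 4·5·1 + 8·3·2 + 8·9·0 + 1·1·9 + 1·4·6 = 101 ≡ 2.
  S = (2, 2, 2) ≠ 0, so r is not a codeword (an error is present).
Step 3: locate the error. For a single error e at position i, S_ℓ = v_i·e·α_i^ℓ, so α_err = S_1/S_0.
  S_0^{−1} = 2^{−1} = 6 (mod 11), so α_err = 2·6 = 12 ≡ 1 = α_4. Error position i = 4.
  Consistency check: S_2/S_1 = 2·6 = 12 ≡ 1 = α_err ✓ (single-error assumption holds).
Step 4: error magnitude e = S_0/v_4 = S_0·∏_{j≠4}(α_4 − α_j) = 2·1 = 2 ≡ 2 (mod 11).
Step 5: correct position 4: c_4 = r_4 − e = 9 − 2 ≡ 7 (mod 11). Hence c = [1, 2, 0, 7, 6].
  Check: interpolating c through the α_i gives m(x) = 8 + 10·x (degree < 2) with m(α_i) = c_i for every i, so c is indeed a codeword.


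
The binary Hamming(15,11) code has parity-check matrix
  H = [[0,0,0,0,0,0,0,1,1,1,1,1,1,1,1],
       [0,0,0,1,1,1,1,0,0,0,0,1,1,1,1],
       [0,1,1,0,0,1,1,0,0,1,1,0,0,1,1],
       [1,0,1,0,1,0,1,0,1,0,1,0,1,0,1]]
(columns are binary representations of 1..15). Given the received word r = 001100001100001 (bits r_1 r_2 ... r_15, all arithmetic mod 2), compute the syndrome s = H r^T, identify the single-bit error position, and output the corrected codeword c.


s = (1, 0, 1, 1)^T, error position = 11, corrected codeword c = 001100001110001

Compute s = H r^T mod 2 one row at a time:
  s_1 = 0 + 1 + 1 + 0 + 0 + 0 + 0 + 1 = 3 ≡ 1 (mod 2).
  s_2 = 1 + 0 + 0 + 0 + 0 + 0 + 0 + 1 = 2 ≡ 0 (mod 2).
  s_3 = 0 + 1 + 0 + 0 + 1 + 0 + 0 + 1 = 3 ≡ 1 (mod 2).
  s_4 = 0 + 1 + 0 + 0 + 1 + 0 + 0 + 1 = 3 ≡ 1 (mod 2).
s = (1, 0, 1, 1)^T — this equals column 11 of H (binary 1011), so error is at position 11.
Correct: flip bit 11 of r = 001100001100001 to get c = 001100001110001.
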